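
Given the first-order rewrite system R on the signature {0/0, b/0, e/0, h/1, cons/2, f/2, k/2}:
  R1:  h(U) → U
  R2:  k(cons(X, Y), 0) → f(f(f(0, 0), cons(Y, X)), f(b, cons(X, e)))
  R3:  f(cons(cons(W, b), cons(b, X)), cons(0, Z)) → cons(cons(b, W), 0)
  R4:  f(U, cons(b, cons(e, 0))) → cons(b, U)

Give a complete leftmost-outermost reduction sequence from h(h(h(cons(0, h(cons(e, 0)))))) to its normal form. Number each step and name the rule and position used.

cons(0, cons(e, 0))

1. h(h(h(cons(0, h(cons(e, 0))))))  →  h(h(cons(0, h(cons(e, 0)))))   [R1 at ε]
2. h(h(cons(0, h(cons(e, 0)))))  →  h(cons(0, h(cons(e, 0))))   [R1 at ε]
3. h(cons(0, h(cons(e, 0))))  →  cons(0, h(cons(e, 0)))   [R1 at ε]
4. cons(0, h(cons(e, 0)))  →  cons(0, cons(e, 0))   [R1 at 2]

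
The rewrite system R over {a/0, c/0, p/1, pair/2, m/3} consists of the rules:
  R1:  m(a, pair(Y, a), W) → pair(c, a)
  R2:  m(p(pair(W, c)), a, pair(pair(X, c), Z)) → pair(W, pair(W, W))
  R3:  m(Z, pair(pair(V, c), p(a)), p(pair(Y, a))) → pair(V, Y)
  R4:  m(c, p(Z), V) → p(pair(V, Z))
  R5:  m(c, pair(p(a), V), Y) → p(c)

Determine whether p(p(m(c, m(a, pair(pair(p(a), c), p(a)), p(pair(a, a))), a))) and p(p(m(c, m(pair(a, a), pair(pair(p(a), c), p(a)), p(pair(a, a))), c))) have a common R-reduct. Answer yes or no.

yes — NF(t₁) = p(p(p(c))), NF(t₂) = p(p(p(c)))

Reduce t₁ = p(p(m(c, m(a, pair(pair(p(a), c), p(a)), p(pair(a, a))), a))):
1. p(p(m(c, m(a, pair(pair(p(a), c), p(a)), p(pair(a, a))), a)))  →  p(p(m(c, pair(p(a), a), a)))   [R3 at 1.1.2]
2. p(p(m(c, pair(p(a), a), a)))  →  p(p(p(c)))   [R5 at 1.1]

Reduce t₂ = p(p(m(c, m(pair(a, a), pair(pair(p(a), c), p(a)), p(pair(a, a))), c))):
1. p(p(m(c, m(pair(a, a), pair(pair(p(a), c), p(a)), p(pair(a, a))), c)))  →  p(p(m(c, pair(p(a), a), c)))   [R3 at 1.1.2]
2. p(p(m(c, pair(p(a), a), c)))  →  p(p(p(c)))   [R5 at 1.1]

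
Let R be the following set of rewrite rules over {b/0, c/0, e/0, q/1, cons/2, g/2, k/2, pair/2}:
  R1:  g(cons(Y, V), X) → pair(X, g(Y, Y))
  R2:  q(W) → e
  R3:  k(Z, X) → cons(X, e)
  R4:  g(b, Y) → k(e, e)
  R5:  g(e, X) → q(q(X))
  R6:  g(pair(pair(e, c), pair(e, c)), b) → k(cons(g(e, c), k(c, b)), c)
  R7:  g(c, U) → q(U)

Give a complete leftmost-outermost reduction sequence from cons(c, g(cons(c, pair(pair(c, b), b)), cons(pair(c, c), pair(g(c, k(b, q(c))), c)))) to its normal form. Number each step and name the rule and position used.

1. cons(c, g(cons(c, pair(pair(c, b), b)), cons(pair(c, c), pair(g(c, k(b, q(c))), c))))  →  cons(c, pair(cons(pair(c, c), pair(g(c, k(b, q(c))), c)), g(c, c)))   [R1 at 2]
2. cons(c, pair(cons(pair(c, c), pair(g(c, k(b, q(c))), c)), g(c, c)))  →  cons(c, pair(cons(pair(c, c), pair(q(k(b, q(c))), c)), g(c, c)))   [R7 at 2.1.2.1]
3. cons(c, pair(cons(pair(c, c), pair(q(k(b, q(c))), c)), g(c, c)))  →  cons(c, pair(cons(pair(c, c), pair(e, c)), g(c, c)))   [R2 at 2.1.2.1]
4. cons(c, pair(cons(pair(c, c), pair(e, c)), g(c, c)))  →  cons(c, pair(cons(pair(c, c), pair(e, c)), q(c)))   [R7 at 2.2]
5. cons(c, pair(cons(pair(c, c), pair(e, c)), q(c)))  →  cons(c, pair(cons(pair(c, c), pair(e, c)), e))   [R2 at 2.2]

cons(c, pair(cons(pair(c, c), pair(e, c)), e))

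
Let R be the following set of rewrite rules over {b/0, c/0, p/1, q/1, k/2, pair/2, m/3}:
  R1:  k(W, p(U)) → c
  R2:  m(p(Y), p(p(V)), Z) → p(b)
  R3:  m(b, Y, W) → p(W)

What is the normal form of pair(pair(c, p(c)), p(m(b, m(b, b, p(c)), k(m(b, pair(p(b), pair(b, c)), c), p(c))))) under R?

1. pair(pair(c, p(c)), p(m(b, m(b, b, p(c)), k(m(b, pair(p(b), pair(b, c)), c), p(c)))))  →  pair(pair(c, p(c)), p(p(k(m(b, pair(p(b), pair(b, c)), c), p(c)))))   [R3 at 2.1]
2. pair(pair(c, p(c)), p(p(k(m(b, pair(p(b), pair(b, c)), c), p(c)))))  →  pair(pair(c, p(c)), p(p(c)))   [R1 at 2.1.1]

pair(pair(c, p(c)), p(p(c)))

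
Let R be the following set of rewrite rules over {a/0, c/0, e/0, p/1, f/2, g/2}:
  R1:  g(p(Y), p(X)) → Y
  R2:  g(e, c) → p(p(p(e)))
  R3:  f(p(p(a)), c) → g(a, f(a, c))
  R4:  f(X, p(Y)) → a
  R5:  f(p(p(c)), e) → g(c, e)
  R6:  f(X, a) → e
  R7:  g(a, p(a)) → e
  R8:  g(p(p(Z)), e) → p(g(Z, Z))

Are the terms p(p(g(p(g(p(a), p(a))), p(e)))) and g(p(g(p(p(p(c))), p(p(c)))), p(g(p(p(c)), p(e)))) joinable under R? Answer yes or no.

Reduce t₁ = p(p(g(p(g(p(a), p(a))), p(e)))):
1. p(p(g(p(g(p(a), p(a))), p(e))))  →  p(p(g(p(a), p(a))))   [R1 at 1.1]
2. p(p(g(p(a), p(a))))  →  p(p(a))   [R1 at 1.1]

Reduce t₂ = g(p(g(p(p(p(c))), p(p(c)))), p(g(p(p(c)), p(e)))):
1. g(p(g(p(p(p(c))), p(p(c)))), p(g(p(p(c)), p(e))))  →  g(p(p(p(c))), p(p(c)))   [R1 at ε]
2. g(p(p(p(c))), p(p(c)))  →  p(p(c))   [R1 at ε]

no — NF(t₁) = p(p(a)), NF(t₂) = p(p(c))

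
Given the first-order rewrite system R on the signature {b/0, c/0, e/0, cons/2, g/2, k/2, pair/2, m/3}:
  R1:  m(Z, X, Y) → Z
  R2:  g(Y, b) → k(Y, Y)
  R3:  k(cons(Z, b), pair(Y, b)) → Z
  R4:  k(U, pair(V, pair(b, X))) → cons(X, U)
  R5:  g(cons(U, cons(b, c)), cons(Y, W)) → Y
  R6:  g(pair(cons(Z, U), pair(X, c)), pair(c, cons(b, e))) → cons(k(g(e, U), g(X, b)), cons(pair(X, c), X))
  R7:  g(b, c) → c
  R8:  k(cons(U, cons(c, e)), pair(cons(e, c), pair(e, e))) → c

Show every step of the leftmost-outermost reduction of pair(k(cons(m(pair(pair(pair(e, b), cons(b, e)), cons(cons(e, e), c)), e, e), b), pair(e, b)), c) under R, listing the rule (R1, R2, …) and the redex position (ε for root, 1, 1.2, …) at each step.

pair(pair(pair(pair(e, b), cons(b, e)), cons(cons(e, e), c)), c)

1. pair(k(cons(m(pair(pair(pair(e, b), cons(b, e)), cons(cons(e, e), c)), e, e), b), pair(e, b)), c)  →  pair(m(pair(pair(pair(e, b), cons(b, e)), cons(cons(e, e), c)), e, e), c)   [R3 at 1]
2. pair(m(pair(pair(pair(e, b), cons(b, e)), cons(cons(e, e), c)), e, e), c)  →  pair(pair(pair(pair(e, b), cons(b, e)), cons(cons(e, e), c)), c)   [R1 at 1]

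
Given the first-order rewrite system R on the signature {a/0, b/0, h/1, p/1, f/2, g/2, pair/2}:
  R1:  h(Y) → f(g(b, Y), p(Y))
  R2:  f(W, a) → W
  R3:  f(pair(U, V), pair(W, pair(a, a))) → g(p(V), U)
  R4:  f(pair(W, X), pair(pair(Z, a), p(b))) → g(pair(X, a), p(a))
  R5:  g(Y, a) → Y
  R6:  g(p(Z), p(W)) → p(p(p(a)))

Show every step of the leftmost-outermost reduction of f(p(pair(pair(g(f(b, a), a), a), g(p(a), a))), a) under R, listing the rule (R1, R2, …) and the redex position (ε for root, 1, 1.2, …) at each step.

1. f(p(pair(pair(g(f(b, a), a), a), g(p(a), a))), a)  →  p(pair(pair(g(f(b, a), a), a), g(p(a), a)))   [R2 at ε]
2. p(pair(pair(g(f(b, a), a), a), g(p(a), a)))  →  p(pair(pair(f(b, a), a), g(p(a), a)))   [R5 at 1.1.1]
3. p(pair(pair(f(b, a), a), g(p(a), a)))  →  p(pair(pair(b, a), g(p(a), a)))   [R2 at 1.1.1]
4. p(pair(pair(b, a), g(p(a), a)))  →  p(pair(pair(b, a), p(a)))   [R5 at 1.2]

p(pair(pair(b, a), p(a)))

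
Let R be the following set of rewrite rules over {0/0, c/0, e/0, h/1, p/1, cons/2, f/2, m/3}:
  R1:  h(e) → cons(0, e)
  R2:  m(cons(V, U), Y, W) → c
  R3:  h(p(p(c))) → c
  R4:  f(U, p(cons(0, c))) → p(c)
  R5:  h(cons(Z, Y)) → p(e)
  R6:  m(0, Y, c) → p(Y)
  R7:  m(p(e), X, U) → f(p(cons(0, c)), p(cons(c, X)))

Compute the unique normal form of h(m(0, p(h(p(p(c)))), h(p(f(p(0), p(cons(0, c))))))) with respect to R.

1. h(m(0, p(h(p(p(c)))), h(p(f(p(0), p(cons(0, c)))))))  →  h(m(0, p(c), h(p(f(p(0), p(cons(0, c)))))))   [R3 at 1.2.1]
2. h(m(0, p(c), h(p(f(p(0), p(cons(0, c)))))))  →  h(m(0, p(c), h(p(p(c)))))   [R4 at 1.3.1.1]
3. h(m(0, p(c), h(p(p(c)))))  →  h(m(0, p(c), c))   [R3 at 1.3]
4. h(m(0, p(c), c))  →  h(p(p(c)))   [R6 at 1]
5. h(p(p(c)))  →  c   [R3 at ε]

c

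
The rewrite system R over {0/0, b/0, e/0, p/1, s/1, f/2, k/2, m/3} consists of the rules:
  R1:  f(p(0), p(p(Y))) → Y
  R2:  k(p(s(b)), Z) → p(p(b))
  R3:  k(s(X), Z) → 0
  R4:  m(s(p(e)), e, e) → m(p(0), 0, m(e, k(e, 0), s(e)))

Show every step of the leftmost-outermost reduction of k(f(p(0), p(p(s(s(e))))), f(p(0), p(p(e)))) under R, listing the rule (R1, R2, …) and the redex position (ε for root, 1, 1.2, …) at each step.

1. k(f(p(0), p(p(s(s(e))))), f(p(0), p(p(e))))  →  k(s(s(e)), f(p(0), p(p(e))))   [R1 at 1]
2. k(s(s(e)), f(p(0), p(p(e))))  →  0   [R3 at ε]

0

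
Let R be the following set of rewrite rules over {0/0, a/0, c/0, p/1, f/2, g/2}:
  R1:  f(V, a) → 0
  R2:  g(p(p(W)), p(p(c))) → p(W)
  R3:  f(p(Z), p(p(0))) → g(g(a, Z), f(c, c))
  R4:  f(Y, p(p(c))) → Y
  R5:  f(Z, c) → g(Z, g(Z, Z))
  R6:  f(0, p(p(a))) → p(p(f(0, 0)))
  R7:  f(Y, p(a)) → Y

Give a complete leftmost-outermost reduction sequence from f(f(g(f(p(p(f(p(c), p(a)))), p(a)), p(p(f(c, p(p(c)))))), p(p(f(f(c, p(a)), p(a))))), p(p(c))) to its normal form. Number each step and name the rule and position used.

1. f(f(g(f(p(p(f(p(c), p(a)))), p(a)), p(p(f(c, p(p(c)))))), p(p(f(f(c, p(a)), p(a))))), p(p(c)))  →  f(g(f(p(p(f(p(c), p(a)))), p(a)), p(p(f(c, p(p(c)))))), p(p(f(f(c, p(a)), p(a)))))   [R4 at ε]
2. f(g(f(p(p(f(p(c), p(a)))), p(a)), p(p(f(c, p(p(c)))))), p(p(f(f(c, p(a)), p(a)))))  →  f(g(p(p(f(p(c), p(a)))), p(p(f(c, p(p(c)))))), p(p(f(f(c, p(a)), p(a)))))   [R7 at 1.1]
3. f(g(p(p(f(p(c), p(a)))), p(p(f(c, p(p(c)))))), p(p(f(f(c, p(a)), p(a)))))  →  f(g(p(p(p(c))), p(p(f(c, p(p(c)))))), p(p(f(f(c, p(a)), p(a)))))   [R7 at 1.1.1.1]
4. f(g(p(p(p(c))), p(p(f(c, p(p(c)))))), p(p(f(f(c, p(a)), p(a)))))  →  f(g(p(p(p(c))), p(p(c))), p(p(f(f(c, p(a)), p(a)))))   [R4 at 1.2.1.1]
5. f(g(p(p(p(c))), p(p(c))), p(p(f(f(c, p(a)), p(a)))))  →  f(p(p(c)), p(p(f(f(c, p(a)), p(a)))))   [R2 at 1]
6. f(p(p(c)), p(p(f(f(c, p(a)), p(a)))))  →  f(p(p(c)), p(p(f(c, p(a)))))   [R7 at 2.1.1]
7. f(p(p(c)), p(p(f(c, p(a)))))  →  f(p(p(c)), p(p(c)))   [R7 at 2.1.1]
8. f(p(p(c)), p(p(c)))  →  p(p(c))   [R4 at ε]

p(p(c))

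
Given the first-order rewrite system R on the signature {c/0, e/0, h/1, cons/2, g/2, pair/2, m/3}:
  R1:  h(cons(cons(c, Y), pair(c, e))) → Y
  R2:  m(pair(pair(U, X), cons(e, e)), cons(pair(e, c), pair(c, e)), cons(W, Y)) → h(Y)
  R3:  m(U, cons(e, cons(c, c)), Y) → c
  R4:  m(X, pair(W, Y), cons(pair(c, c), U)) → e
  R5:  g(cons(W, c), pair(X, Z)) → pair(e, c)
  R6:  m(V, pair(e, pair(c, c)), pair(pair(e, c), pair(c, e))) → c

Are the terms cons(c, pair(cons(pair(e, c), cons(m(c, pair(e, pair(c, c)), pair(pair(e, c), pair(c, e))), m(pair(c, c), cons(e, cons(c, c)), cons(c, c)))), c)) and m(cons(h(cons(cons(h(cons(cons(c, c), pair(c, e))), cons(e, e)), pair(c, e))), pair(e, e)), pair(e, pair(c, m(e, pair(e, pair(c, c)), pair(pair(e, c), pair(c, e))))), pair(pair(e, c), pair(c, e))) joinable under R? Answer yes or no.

Reduce t₁ = cons(c, pair(cons(pair(e, c), cons(m(c, pair(e, pair(c, c)), pair(pair(e, c), pair(c, e))), m(pair(c, c), cons(e, cons(c, c)), cons(c, c)))), c)):
1. cons(c, pair(cons(pair(e, c), cons(m(c, pair(e, pair(c, c)), pair(pair(e, c), pair(c, e))), m(pair(c, c), cons(e, cons(c, c)), cons(c, c)))), c))  →  cons(c, pair(cons(pair(e, c), cons(c, m(pair(c, c), cons(e, cons(c, c)), cons(c, c)))), c))   [R6 at 2.1.2.1]
2. cons(c, pair(cons(pair(e, c), cons(c, m(pair(c, c), cons(e, cons(c, c)), cons(c, c)))), c))  →  cons(c, pair(cons(pair(e, c), cons(c, c)), c))   [R3 at 2.1.2.2]

Reduce t₂ = m(cons(h(cons(cons(h(cons(cons(c, c), pair(c, e))), cons(e, e)), pair(c, e))), pair(e, e)), pair(e, pair(c, m(e, pair(e, pair(c, c)), pair(pair(e, c), pair(c, e))))), pair(pair(e, c), pair(c, e))):
1. m(cons(h(cons(cons(h(cons(cons(c, c), pair(c, e))), cons(e, e)), pair(c, e))), pair(e, e)), pair(e, pair(c, m(e, pair(e, pair(c, c)), pair(pair(e, c), pair(c, e))))), pair(pair(e, c), pair(c, e)))  →  m(cons(h(cons(cons(c, cons(e, e)), pair(c, e))), pair(e, e)), pair(e, pair(c, m(e, pair(e, pair(c, c)), pair(pair(e, c), pair(c, e))))), pair(pair(e, c), pair(c, e)))   [R1 at 1.1.1.1.1]
2. m(cons(h(cons(cons(c, cons(e, e)), pair(c, e))), pair(e, e)), pair(e, pair(c, m(e, pair(e, pair(c, c)), pair(pair(e, c), pair(c, e))))), pair(pair(e, c), pair(c, e)))  →  m(cons(cons(e, e), pair(e, e)), pair(e, pair(c, m(e, pair(e, pair(c, c)), pair(pair(e, c), pair(c, e))))), pair(pair(e, c), pair(c, e)))   [R1 at 1.1]
3. m(cons(cons(e, e), pair(e, e)), pair(e, pair(c, m(e, pair(e, pair(c, c)), pair(pair(e, c), pair(c, e))))), pair(pair(e, c), pair(c, e)))  →  m(cons(cons(e, e), pair(e, e)), pair(e, pair(c, c)), pair(pair(e, c), pair(c, e)))   [R6 at 2.2.2]
4. m(cons(cons(e, e), pair(e, e)), pair(e, pair(c, c)), pair(pair(e, c), pair(c, e)))  →  c   [R6 at ε]

no — NF(t₁) = cons(c, pair(cons(pair(e, c), cons(c, c)), c)), NF(t₂) = c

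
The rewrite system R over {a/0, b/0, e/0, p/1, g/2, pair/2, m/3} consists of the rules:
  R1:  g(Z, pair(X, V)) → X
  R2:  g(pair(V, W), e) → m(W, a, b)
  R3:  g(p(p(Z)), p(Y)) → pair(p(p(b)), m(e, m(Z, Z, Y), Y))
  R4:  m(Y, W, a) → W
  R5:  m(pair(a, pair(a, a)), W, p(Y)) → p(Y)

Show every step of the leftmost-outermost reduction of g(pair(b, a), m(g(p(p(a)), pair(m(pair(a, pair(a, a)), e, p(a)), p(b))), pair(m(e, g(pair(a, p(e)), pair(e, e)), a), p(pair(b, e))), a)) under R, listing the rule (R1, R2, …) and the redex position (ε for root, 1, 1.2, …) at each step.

e

1. g(pair(b, a), m(g(p(p(a)), pair(m(pair(a, pair(a, a)), e, p(a)), p(b))), pair(m(e, g(pair(a, p(e)), pair(e, e)), a), p(pair(b, e))), a))  →  g(pair(b, a), pair(m(e, g(pair(a, p(e)), pair(e, e)), a), p(pair(b, e))))   [R4 at 2]
2. g(pair(b, a), pair(m(e, g(pair(a, p(e)), pair(e, e)), a), p(pair(b, e))))  →  m(e, g(pair(a, p(e)), pair(e, e)), a)   [R1 at ε]
3. m(e, g(pair(a, p(e)), pair(e, e)), a)  →  g(pair(a, p(e)), pair(e, e))   [R4 at ε]
4. g(pair(a, p(e)), pair(e, e))  →  e   [R1 at ε]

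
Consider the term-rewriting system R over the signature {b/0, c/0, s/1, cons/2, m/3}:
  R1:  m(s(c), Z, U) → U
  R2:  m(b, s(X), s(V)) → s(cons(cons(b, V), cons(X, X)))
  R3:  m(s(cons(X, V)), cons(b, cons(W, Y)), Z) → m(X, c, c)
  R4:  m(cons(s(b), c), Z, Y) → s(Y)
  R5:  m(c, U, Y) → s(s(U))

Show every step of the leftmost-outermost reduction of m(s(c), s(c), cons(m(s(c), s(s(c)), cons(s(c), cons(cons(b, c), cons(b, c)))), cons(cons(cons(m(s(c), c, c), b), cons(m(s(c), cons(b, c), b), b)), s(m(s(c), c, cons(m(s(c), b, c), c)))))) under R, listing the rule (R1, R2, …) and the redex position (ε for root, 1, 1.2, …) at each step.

cons(cons(s(c), cons(cons(b, c), cons(b, c))), cons(cons(cons(c, b), cons(b, b)), s(cons(c, c))))

1. m(s(c), s(c), cons(m(s(c), s(s(c)), cons(s(c), cons(cons(b, c), cons(b, c)))), cons(cons(cons(m(s(c), c, c), b), cons(m(s(c), cons(b, c), b), b)), s(m(s(c), c, cons(m(s(c), b, c), c))))))  →  cons(m(s(c), s(s(c)), cons(s(c), cons(cons(b, c), cons(b, c)))), cons(cons(cons(m(s(c), c, c), b), cons(m(s(c), cons(b, c), b), b)), s(m(s(c), c, cons(m(s(c), b, c), c)))))   [R1 at ε]
2. cons(m(s(c), s(s(c)), cons(s(c), cons(cons(b, c), cons(b, c)))), cons(cons(cons(m(s(c), c, c), b), cons(m(s(c), cons(b, c), b), b)), s(m(s(c), c, cons(m(s(c), b, c), c)))))  →  cons(cons(s(c), cons(cons(b, c), cons(b, c))), cons(cons(cons(m(s(c), c, c), b), cons(m(s(c), cons(b, c), b), b)), s(m(s(c), c, cons(m(s(c), b, c), c)))))   [R1 at 1]
3. cons(cons(s(c), cons(cons(b, c), cons(b, c))), cons(cons(cons(m(s(c), c, c), b), cons(m(s(c), cons(b, c), b), b)), s(m(s(c), c, cons(m(s(c), b, c), c)))))  →  cons(cons(s(c), cons(cons(b, c), cons(b, c))), cons(cons(cons(c, b), cons(m(s(c), cons(b, c), b), b)), s(m(s(c), c, cons(m(s(c), b, c), c)))))   [R1 at 2.1.1.1]
4. cons(cons(s(c), cons(cons(b, c), cons(b, c))), cons(cons(cons(c, b), cons(m(s(c), cons(b, c), b), b)), s(m(s(c), c, cons(m(s(c), b, c), c)))))  →  cons(cons(s(c), cons(cons(b, c), cons(b, c))), cons(cons(cons(c, b), cons(b, b)), s(m(s(c), c, cons(m(s(c), b, c), c)))))   [R1 at 2.1.2.1]
5. cons(cons(s(c), cons(cons(b, c), cons(b, c))), cons(cons(cons(c, b), cons(b, b)), s(m(s(c), c, cons(m(s(c), b, c), c)))))  →  cons(cons(s(c), cons(cons(b, c), cons(b, c))), cons(cons(cons(c, b), cons(b, b)), s(cons(m(s(c), b, c), c))))   [R1 at 2.2.1]
6. cons(cons(s(c), cons(cons(b, c), cons(b, c))), cons(cons(cons(c, b), cons(b, b)), s(cons(m(s(c), b, c), c))))  →  cons(cons(s(c), cons(cons(b, c), cons(b, c))), cons(cons(cons(c, b), cons(b, b)), s(cons(c, c))))   [R1 at 2.2.1.1]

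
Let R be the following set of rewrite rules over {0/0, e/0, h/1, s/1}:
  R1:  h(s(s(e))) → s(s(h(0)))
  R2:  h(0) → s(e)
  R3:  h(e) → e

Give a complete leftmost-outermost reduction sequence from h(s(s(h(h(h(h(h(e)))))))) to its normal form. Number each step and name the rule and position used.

s(s(s(e)))

1. h(s(s(h(h(h(h(h(e))))))))  →  h(s(s(h(h(h(h(e)))))))   [R3 at 1.1.1.1.1.1.1]
2. h(s(s(h(h(h(h(e)))))))  →  h(s(s(h(h(h(e))))))   [R3 at 1.1.1.1.1.1]
3. h(s(s(h(h(h(e))))))  →  h(s(s(h(h(e)))))   [R3 at 1.1.1.1.1]
4. h(s(s(h(h(e)))))  →  h(s(s(h(e))))   [R3 at 1.1.1.1]
5. h(s(s(h(e))))  →  h(s(s(e)))   [R3 at 1.1.1]
6. h(s(s(e)))  →  s(s(h(0)))   [R1 at ε]
7. s(s(h(0)))  →  s(s(s(e)))   [R2 at 1.1]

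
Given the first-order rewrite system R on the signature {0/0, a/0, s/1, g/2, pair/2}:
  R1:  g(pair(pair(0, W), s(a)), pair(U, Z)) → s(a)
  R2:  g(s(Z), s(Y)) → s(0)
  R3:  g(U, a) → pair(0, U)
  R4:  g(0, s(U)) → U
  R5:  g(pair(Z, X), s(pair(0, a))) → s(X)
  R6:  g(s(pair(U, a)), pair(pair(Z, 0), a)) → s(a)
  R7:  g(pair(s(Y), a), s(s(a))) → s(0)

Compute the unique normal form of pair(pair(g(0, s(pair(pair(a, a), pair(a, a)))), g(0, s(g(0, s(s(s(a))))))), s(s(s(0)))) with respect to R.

1. pair(pair(g(0, s(pair(pair(a, a), pair(a, a)))), g(0, s(g(0, s(s(s(a))))))), s(s(s(0))))  →  pair(pair(pair(pair(a, a), pair(a, a)), g(0, s(g(0, s(s(s(a))))))), s(s(s(0))))   [R4 at 1.1]
2. pair(pair(pair(pair(a, a), pair(a, a)), g(0, s(g(0, s(s(s(a))))))), s(s(s(0))))  →  pair(pair(pair(pair(a, a), pair(a, a)), g(0, s(s(s(a))))), s(s(s(0))))   [R4 at 1.2]
3. pair(pair(pair(pair(a, a), pair(a, a)), g(0, s(s(s(a))))), s(s(s(0))))  →  pair(pair(pair(pair(a, a), pair(a, a)), s(s(a))), s(s(s(0))))   [R4 at 1.2]

pair(pair(pair(pair(a, a), pair(a, a)), s(s(a))), s(s(s(0))))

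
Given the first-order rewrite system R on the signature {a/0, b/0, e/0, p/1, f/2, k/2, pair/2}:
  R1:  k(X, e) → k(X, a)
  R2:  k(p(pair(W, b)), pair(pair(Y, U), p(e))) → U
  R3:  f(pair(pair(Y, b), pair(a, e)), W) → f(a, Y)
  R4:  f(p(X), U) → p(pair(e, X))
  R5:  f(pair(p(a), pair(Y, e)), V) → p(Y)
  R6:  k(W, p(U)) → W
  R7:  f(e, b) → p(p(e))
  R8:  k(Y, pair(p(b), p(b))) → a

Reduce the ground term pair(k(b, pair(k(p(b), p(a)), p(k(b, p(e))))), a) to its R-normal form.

pair(a, a)

1. pair(k(b, pair(k(p(b), p(a)), p(k(b, p(e))))), a)  →  pair(k(b, pair(p(b), p(k(b, p(e))))), a)   [R6 at 1.2.1]
2. pair(k(b, pair(p(b), p(k(b, p(e))))), a)  →  pair(k(b, pair(p(b), p(b))), a)   [R6 at 1.2.2.1]
3. pair(k(b, pair(p(b), p(b))), a)  →  pair(a, a)   [R8 at 1]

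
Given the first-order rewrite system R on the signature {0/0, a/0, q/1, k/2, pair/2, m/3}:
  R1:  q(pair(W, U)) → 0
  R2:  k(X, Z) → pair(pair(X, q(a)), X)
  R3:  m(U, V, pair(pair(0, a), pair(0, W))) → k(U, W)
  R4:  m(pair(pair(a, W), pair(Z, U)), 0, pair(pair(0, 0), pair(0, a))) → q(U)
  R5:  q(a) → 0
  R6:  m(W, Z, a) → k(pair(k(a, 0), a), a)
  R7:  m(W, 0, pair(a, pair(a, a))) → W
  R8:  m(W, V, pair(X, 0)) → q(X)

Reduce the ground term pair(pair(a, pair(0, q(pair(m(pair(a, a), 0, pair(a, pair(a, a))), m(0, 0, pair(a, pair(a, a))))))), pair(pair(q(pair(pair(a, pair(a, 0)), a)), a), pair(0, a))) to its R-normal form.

1. pair(pair(a, pair(0, q(pair(m(pair(a, a), 0, pair(a, pair(a, a))), m(0, 0, pair(a, pair(a, a))))))), pair(pair(q(pair(pair(a, pair(a, 0)), a)), a), pair(0, a)))  →  pair(pair(a, pair(0, 0)), pair(pair(q(pair(pair(a, pair(a, 0)), a)), a), pair(0, a)))   [R1 at 1.2.2]
2. pair(pair(a, pair(0, 0)), pair(pair(q(pair(pair(a, pair(a, 0)), a)), a), pair(0, a)))  →  pair(pair(a, pair(0, 0)), pair(pair(0, a), pair(0, a)))   [R1 at 2.1.1]

pair(pair(a, pair(0, 0)), pair(pair(0, a), pair(0, a)))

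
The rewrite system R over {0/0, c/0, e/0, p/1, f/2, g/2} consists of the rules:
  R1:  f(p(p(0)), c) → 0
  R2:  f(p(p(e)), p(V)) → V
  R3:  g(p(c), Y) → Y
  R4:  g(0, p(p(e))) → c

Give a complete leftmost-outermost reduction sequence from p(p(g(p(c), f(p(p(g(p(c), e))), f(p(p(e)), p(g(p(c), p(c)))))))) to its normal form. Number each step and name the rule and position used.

p(p(c))

1. p(p(g(p(c), f(p(p(g(p(c), e))), f(p(p(e)), p(g(p(c), p(c))))))))  →  p(p(f(p(p(g(p(c), e))), f(p(p(e)), p(g(p(c), p(c)))))))   [R3 at 1.1]
2. p(p(f(p(p(g(p(c), e))), f(p(p(e)), p(g(p(c), p(c)))))))  →  p(p(f(p(p(e)), f(p(p(e)), p(g(p(c), p(c)))))))   [R3 at 1.1.1.1.1]
3. p(p(f(p(p(e)), f(p(p(e)), p(g(p(c), p(c)))))))  →  p(p(f(p(p(e)), g(p(c), p(c)))))   [R2 at 1.1.2]
4. p(p(f(p(p(e)), g(p(c), p(c)))))  →  p(p(f(p(p(e)), p(c))))   [R3 at 1.1.2]
5. p(p(f(p(p(e)), p(c))))  →  p(p(c))   [R2 at 1.1]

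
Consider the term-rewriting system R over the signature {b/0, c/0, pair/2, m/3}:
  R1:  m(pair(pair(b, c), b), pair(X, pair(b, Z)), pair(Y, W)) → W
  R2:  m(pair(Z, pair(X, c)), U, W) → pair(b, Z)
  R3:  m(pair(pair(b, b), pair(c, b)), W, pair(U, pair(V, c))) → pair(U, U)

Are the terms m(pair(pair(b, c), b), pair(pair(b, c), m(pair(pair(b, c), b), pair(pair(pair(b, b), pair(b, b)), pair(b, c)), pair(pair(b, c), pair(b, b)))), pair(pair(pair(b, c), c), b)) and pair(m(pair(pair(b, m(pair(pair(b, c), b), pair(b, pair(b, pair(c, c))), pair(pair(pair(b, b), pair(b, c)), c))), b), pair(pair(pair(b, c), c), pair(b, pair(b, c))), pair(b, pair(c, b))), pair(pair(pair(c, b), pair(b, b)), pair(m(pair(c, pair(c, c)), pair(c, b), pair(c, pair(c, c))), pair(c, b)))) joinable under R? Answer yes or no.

no — NF(t₁) = b, NF(t₂) = pair(pair(c, b), pair(pair(pair(c, b), pair(b, b)), pair(pair(b, c), pair(c, b))))

Reduce t₁ = m(pair(pair(b, c), b), pair(pair(b, c), m(pair(pair(b, c), b), pair(pair(pair(b, b), pair(b, b)), pair(b, c)), pair(pair(b, c), pair(b, b)))), pair(pair(pair(b, c), c), b)):
1. m(pair(pair(b, c), b), pair(pair(b, c), m(pair(pair(b, c), b), pair(pair(pair(b, b), pair(b, b)), pair(b, c)), pair(pair(b, c), pair(b, b)))), pair(pair(pair(b, c), c), b))  →  m(pair(pair(b, c), b), pair(pair(b, c), pair(b, b)), pair(pair(pair(b, c), c), b))   [R1 at 2.2]
2. m(pair(pair(b, c), b), pair(pair(b, c), pair(b, b)), pair(pair(pair(b, c), c), b))  →  b   [R1 at ε]

Reduce t₂ = pair(m(pair(pair(b, m(pair(pair(b, c), b), pair(b, pair(b, pair(c, c))), pair(pair(pair(b, b), pair(b, c)), c))), b), pair(pair(pair(b, c), c), pair(b, pair(b, c))), pair(b, pair(c, b))), pair(pair(pair(c, b), pair(b, b)), pair(m(pair(c, pair(c, c)), pair(c, b), pair(c, pair(c, c))), pair(c, b)))):
1. pair(m(pair(pair(b, m(pair(pair(b, c), b), pair(b, pair(b, pair(c, c))), pair(pair(pair(b, b), pair(b, c)), c))), b), pair(pair(pair(b, c), c), pair(b, pair(b, c))), pair(b, pair(c, b))), pair(pair(pair(c, b), pair(b, b)), pair(m(pair(c, pair(c, c)), pair(c, b), pair(c, pair(c, c))), pair(c, b))))  →  pair(m(pair(pair(b, c), b), pair(pair(pair(b, c), c), pair(b, pair(b, c))), pair(b, pair(c, b))), pair(pair(pair(c, b), pair(b, b)), pair(m(pair(c, pair(c, c)), pair(c, b), pair(c, pair(c, c))), pair(c, b))))   [R1 at 1.1.1.2]
2. pair(m(pair(pair(b, c), b), pair(pair(pair(b, c), c), pair(b, pair(b, c))), pair(b, pair(c, b))), pair(pair(pair(c, b), pair(b, b)), pair(m(pair(c, pair(c, c)), pair(c, b), pair(c, pair(c, c))), pair(c, b))))  →  pair(pair(c, b), pair(pair(pair(c, b), pair(b, b)), pair(m(pair(c, pair(c, c)), pair(c, b), pair(c, pair(c, c))), pair(c, b))))   [R1 at 1]
3. pair(pair(c, b), pair(pair(pair(c, b), pair(b, b)), pair(m(pair(c, pair(c, c)), pair(c, b), pair(c, pair(c, c))), pair(c, b))))  →  pair(pair(c, b), pair(pair(pair(c, b), pair(b, b)), pair(pair(b, c), pair(c, b))))   [R2 at 2.2.1]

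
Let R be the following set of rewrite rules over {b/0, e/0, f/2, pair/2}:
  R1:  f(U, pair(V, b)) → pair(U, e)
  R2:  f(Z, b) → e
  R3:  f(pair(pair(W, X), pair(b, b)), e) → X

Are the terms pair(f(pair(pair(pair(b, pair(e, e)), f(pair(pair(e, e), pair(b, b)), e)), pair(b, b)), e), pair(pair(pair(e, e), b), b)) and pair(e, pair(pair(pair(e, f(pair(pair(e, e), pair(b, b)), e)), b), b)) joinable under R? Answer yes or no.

yes — NF(t₁) = pair(e, pair(pair(pair(e, e), b), b)), NF(t₂) = pair(e, pair(pair(pair(e, e), b), b))

Reduce t₁ = pair(f(pair(pair(pair(b, pair(e, e)), f(pair(pair(e, e), pair(b, b)), e)), pair(b, b)), e), pair(pair(pair(e, e), b), b)):
1. pair(f(pair(pair(pair(b, pair(e, e)), f(pair(pair(e, e), pair(b, b)), e)), pair(b, b)), e), pair(pair(pair(e, e), b), b))  →  pair(f(pair(pair(e, e), pair(b, b)), e), pair(pair(pair(e, e), b), b))   [R3 at 1]
2. pair(f(pair(pair(e, e), pair(b, b)), e), pair(pair(pair(e, e), b), b))  →  pair(e, pair(pair(pair(e, e), b), b))   [R3 at 1]

Reduce t₂ = pair(e, pair(pair(pair(e, f(pair(pair(e, e), pair(b, b)), e)), b), b)):
1. pair(e, pair(pair(pair(e, f(pair(pair(e, e), pair(b, b)), e)), b), b))  →  pair(e, pair(pair(pair(e, e), b), b))   [R3 at 2.1.1.2]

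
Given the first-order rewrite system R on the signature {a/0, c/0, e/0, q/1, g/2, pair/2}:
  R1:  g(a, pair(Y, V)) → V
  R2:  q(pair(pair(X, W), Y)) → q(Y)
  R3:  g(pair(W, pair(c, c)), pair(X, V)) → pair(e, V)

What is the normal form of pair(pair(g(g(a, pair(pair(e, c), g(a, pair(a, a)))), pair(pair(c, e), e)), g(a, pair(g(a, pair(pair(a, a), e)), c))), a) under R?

1. pair(pair(g(g(a, pair(pair(e, c), g(a, pair(a, a)))), pair(pair(c, e), e)), g(a, pair(g(a, pair(pair(a, a), e)), c))), a)  →  pair(pair(g(g(a, pair(a, a)), pair(pair(c, e), e)), g(a, pair(g(a, pair(pair(a, a), e)), c))), a)   [R1 at 1.1.1]
2. pair(pair(g(g(a, pair(a, a)), pair(pair(c, e), e)), g(a, pair(g(a, pair(pair(a, a), e)), c))), a)  →  pair(pair(g(a, pair(pair(c, e), e)), g(a, pair(g(a, pair(pair(a, a), e)), c))), a)   [R1 at 1.1.1]
3. pair(pair(g(a, pair(pair(c, e), e)), g(a, pair(g(a, pair(pair(a, a), e)), c))), a)  →  pair(pair(e, g(a, pair(g(a, pair(pair(a, a), e)), c))), a)   [R1 at 1.1]
4. pair(pair(e, g(a, pair(g(a, pair(pair(a, a), e)), c))), a)  →  pair(pair(e, c), a)   [R1 at 1.2]

pair(pair(e, c), a)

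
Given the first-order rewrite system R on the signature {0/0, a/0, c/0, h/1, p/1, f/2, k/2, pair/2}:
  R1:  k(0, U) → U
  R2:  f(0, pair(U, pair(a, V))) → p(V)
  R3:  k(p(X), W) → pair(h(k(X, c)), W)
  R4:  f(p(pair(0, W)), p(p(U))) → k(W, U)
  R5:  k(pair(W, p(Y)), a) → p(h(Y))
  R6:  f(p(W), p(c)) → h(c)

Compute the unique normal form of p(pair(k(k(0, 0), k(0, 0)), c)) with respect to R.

p(pair(0, c))

1. p(pair(k(k(0, 0), k(0, 0)), c))  →  p(pair(k(0, k(0, 0)), c))   [R1 at 1.1.1]
2. p(pair(k(0, k(0, 0)), c))  →  p(pair(k(0, 0), c))   [R1 at 1.1]
3. p(pair(k(0, 0), c))  →  p(pair(0, c))   [R1 at 1.1]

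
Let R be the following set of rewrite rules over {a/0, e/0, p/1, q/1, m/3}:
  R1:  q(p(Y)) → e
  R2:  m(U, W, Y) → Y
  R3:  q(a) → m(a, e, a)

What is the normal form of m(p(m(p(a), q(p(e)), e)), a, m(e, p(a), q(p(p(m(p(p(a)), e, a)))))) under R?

1. m(p(m(p(a), q(p(e)), e)), a, m(e, p(a), q(p(p(m(p(p(a)), e, a))))))  →  m(e, p(a), q(p(p(m(p(p(a)), e, a)))))   [R2 at ε]
2. m(e, p(a), q(p(p(m(p(p(a)), e, a)))))  →  q(p(p(m(p(p(a)), e, a))))   [R2 at ε]
3. q(p(p(m(p(p(a)), e, a))))  →  e   [R1 at ε]

e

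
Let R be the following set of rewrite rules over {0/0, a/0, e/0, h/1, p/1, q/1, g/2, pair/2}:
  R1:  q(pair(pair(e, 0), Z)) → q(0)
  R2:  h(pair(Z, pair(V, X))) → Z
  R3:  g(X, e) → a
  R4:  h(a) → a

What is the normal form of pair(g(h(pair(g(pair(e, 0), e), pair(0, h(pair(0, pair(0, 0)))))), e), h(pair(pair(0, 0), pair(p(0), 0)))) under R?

1. pair(g(h(pair(g(pair(e, 0), e), pair(0, h(pair(0, pair(0, 0)))))), e), h(pair(pair(0, 0), pair(p(0), 0))))  →  pair(a, h(pair(pair(0, 0), pair(p(0), 0))))   [R3 at 1]
2. pair(a, h(pair(pair(0, 0), pair(p(0), 0))))  →  pair(a, pair(0, 0))   [R2 at 2]

pair(a, pair(0, 0))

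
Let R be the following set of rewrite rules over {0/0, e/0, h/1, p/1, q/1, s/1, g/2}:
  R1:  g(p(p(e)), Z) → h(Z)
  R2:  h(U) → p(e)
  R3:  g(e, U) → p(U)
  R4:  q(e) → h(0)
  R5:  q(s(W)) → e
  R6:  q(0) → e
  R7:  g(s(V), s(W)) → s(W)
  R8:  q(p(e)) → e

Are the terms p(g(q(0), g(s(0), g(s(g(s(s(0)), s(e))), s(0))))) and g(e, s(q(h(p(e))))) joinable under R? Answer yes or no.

no — NF(t₁) = p(p(s(0))), NF(t₂) = p(s(e))

Reduce t₁ = p(g(q(0), g(s(0), g(s(g(s(s(0)), s(e))), s(0))))):
1. p(g(q(0), g(s(0), g(s(g(s(s(0)), s(e))), s(0)))))  →  p(g(e, g(s(0), g(s(g(s(s(0)), s(e))), s(0)))))   [R6 at 1.1]
2. p(g(e, g(s(0), g(s(g(s(s(0)), s(e))), s(0)))))  →  p(p(g(s(0), g(s(g(s(s(0)), s(e))), s(0)))))   [R3 at 1]
3. p(p(g(s(0), g(s(g(s(s(0)), s(e))), s(0)))))  →  p(p(g(s(0), s(0))))   [R7 at 1.1.2]
4. p(p(g(s(0), s(0))))  →  p(p(s(0)))   [R7 at 1.1]

Reduce t₂ = g(e, s(q(h(p(e))))):
1. g(e, s(q(h(p(e)))))  →  p(s(q(h(p(e)))))   [R3 at ε]
2. p(s(q(h(p(e)))))  →  p(s(q(p(e))))   [R2 at 1.1.1]
3. p(s(q(p(e))))  →  p(s(e))   [R8 at 1.1]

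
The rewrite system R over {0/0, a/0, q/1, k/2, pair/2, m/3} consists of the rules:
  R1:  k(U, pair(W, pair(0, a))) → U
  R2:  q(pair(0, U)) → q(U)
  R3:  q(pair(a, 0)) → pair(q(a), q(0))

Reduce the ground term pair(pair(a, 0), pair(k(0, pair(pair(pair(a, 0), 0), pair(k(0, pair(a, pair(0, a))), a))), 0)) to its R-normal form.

1. pair(pair(a, 0), pair(k(0, pair(pair(pair(a, 0), 0), pair(k(0, pair(a, pair(0, a))), a))), 0))  →  pair(pair(a, 0), pair(k(0, pair(pair(pair(a, 0), 0), pair(0, a))), 0))   [R1 at 2.1.2.2.1]
2. pair(pair(a, 0), pair(k(0, pair(pair(pair(a, 0), 0), pair(0, a))), 0))  →  pair(pair(a, 0), pair(0, 0))   [R1 at 2.1]

pair(pair(a, 0), pair(0, 0))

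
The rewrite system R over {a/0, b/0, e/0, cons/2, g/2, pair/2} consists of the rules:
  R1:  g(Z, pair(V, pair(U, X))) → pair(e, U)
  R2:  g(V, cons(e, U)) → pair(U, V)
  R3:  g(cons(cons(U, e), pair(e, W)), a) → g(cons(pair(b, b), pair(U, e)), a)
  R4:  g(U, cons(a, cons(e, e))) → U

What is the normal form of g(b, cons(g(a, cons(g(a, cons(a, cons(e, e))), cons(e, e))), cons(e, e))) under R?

b

1. g(b, cons(g(a, cons(g(a, cons(a, cons(e, e))), cons(e, e))), cons(e, e)))  →  g(b, cons(g(a, cons(a, cons(e, e))), cons(e, e)))   [R4 at 2.1.2.1]
2. g(b, cons(g(a, cons(a, cons(e, e))), cons(e, e)))  →  g(b, cons(a, cons(e, e)))   [R4 at 2.1]
3. g(b, cons(a, cons(e, e)))  →  b   [R4 at ε]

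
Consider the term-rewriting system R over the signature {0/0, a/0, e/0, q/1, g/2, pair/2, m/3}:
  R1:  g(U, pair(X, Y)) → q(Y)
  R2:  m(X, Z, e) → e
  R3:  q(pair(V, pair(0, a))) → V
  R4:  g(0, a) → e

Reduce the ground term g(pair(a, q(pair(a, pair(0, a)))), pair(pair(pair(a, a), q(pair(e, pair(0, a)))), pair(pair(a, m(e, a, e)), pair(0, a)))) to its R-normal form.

pair(a, e)

1. g(pair(a, q(pair(a, pair(0, a)))), pair(pair(pair(a, a), q(pair(e, pair(0, a)))), pair(pair(a, m(e, a, e)), pair(0, a))))  →  q(pair(pair(a, m(e, a, e)), pair(0, a)))   [R1 at ε]
2. q(pair(pair(a, m(e, a, e)), pair(0, a)))  →  pair(a, m(e, a, e))   [R3 at ε]
3. pair(a, m(e, a, e))  →  pair(a, e)   [R2 at 2]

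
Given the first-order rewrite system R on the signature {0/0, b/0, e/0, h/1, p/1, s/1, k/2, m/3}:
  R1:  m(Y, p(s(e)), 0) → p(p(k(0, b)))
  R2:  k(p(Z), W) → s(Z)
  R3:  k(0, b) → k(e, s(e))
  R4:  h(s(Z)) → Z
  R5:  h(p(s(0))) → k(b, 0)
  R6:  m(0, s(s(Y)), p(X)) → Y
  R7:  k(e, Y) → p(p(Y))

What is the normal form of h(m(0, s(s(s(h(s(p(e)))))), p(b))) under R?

p(e)

1. h(m(0, s(s(s(h(s(p(e)))))), p(b)))  →  h(s(h(s(p(e)))))   [R6 at 1]
2. h(s(h(s(p(e)))))  →  h(s(p(e)))   [R4 at ε]
3. h(s(p(e)))  →  p(e)   [R4 at ε]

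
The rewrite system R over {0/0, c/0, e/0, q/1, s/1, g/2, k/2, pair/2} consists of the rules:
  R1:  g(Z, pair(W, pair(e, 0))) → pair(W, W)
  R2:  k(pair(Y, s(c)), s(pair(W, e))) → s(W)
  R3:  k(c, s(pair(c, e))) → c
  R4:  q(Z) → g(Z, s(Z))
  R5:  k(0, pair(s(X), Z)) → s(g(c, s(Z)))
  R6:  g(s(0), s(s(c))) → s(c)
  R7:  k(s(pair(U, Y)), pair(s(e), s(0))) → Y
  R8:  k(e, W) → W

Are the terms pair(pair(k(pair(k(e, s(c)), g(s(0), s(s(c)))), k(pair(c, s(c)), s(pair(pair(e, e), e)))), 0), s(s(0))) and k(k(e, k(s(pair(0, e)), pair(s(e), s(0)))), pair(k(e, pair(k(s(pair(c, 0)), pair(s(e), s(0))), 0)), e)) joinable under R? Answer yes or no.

Reduce t₁ = pair(pair(k(pair(k(e, s(c)), g(s(0), s(s(c)))), k(pair(c, s(c)), s(pair(pair(e, e), e)))), 0), s(s(0))):
1. pair(pair(k(pair(k(e, s(c)), g(s(0), s(s(c)))), k(pair(c, s(c)), s(pair(pair(e, e), e)))), 0), s(s(0)))  →  pair(pair(k(pair(s(c), g(s(0), s(s(c)))), k(pair(c, s(c)), s(pair(pair(e, e), e)))), 0), s(s(0)))   [R8 at 1.1.1.1]
2. pair(pair(k(pair(s(c), g(s(0), s(s(c)))), k(pair(c, s(c)), s(pair(pair(e, e), e)))), 0), s(s(0)))  →  pair(pair(k(pair(s(c), s(c)), k(pair(c, s(c)), s(pair(pair(e, e), e)))), 0), s(s(0)))   [R6 at 1.1.1.2]
3. pair(pair(k(pair(s(c), s(c)), k(pair(c, s(c)), s(pair(pair(e, e), e)))), 0), s(s(0)))  →  pair(pair(k(pair(s(c), s(c)), s(pair(e, e))), 0), s(s(0)))   [R2 at 1.1.2]
4. pair(pair(k(pair(s(c), s(c)), s(pair(e, e))), 0), s(s(0)))  →  pair(pair(s(e), 0), s(s(0)))   [R2 at 1.1]

Reduce t₂ = k(k(e, k(s(pair(0, e)), pair(s(e), s(0)))), pair(k(e, pair(k(s(pair(c, 0)), pair(s(e), s(0))), 0)), e)):
1. k(k(e, k(s(pair(0, e)), pair(s(e), s(0)))), pair(k(e, pair(k(s(pair(c, 0)), pair(s(e), s(0))), 0)), e))  →  k(k(s(pair(0, e)), pair(s(e), s(0))), pair(k(e, pair(k(s(pair(c, 0)), pair(s(e), s(0))), 0)), e))   [R8 at 1]
2. k(k(s(pair(0, e)), pair(s(e), s(0))), pair(k(e, pair(k(s(pair(c, 0)), pair(s(e), s(0))), 0)), e))  →  k(e, pair(k(e, pair(k(s(pair(c, 0)), pair(s(e), s(0))), 0)), e))   [R7 at 1]
3. k(e, pair(k(e, pair(k(s(pair(c, 0)), pair(s(e), s(0))), 0)), e))  →  pair(k(e, pair(k(s(pair(c, 0)), pair(s(e), s(0))), 0)), e)   [R8 at ε]
4. pair(k(e, pair(k(s(pair(c, 0)), pair(s(e), s(0))), 0)), e)  →  pair(pair(k(s(pair(c, 0)), pair(s(e), s(0))), 0), e)   [R8 at 1]
5. pair(pair(k(s(pair(c, 0)), pair(s(e), s(0))), 0), e)  →  pair(pair(0, 0), e)   [R7 at 1.1]

no — NF(t₁) = pair(pair(s(e), 0), s(s(0))), NF(t₂) = pair(pair(0, 0), e)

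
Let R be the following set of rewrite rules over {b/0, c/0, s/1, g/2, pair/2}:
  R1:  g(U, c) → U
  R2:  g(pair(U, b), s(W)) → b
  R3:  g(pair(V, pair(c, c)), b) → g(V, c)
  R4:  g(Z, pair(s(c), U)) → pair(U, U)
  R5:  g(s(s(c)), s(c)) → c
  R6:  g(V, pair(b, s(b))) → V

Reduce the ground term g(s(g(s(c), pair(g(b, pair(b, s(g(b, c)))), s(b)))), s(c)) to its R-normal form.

1. g(s(g(s(c), pair(g(b, pair(b, s(g(b, c)))), s(b)))), s(c))  →  g(s(g(s(c), pair(g(b, pair(b, s(b))), s(b)))), s(c))   [R1 at 1.1.2.1.2.2.1]
2. g(s(g(s(c), pair(g(b, pair(b, s(b))), s(b)))), s(c))  →  g(s(g(s(c), pair(b, s(b)))), s(c))   [R6 at 1.1.2.1]
3. g(s(g(s(c), pair(b, s(b)))), s(c))  →  g(s(s(c)), s(c))   [R6 at 1.1]
4. g(s(s(c)), s(c))  →  c   [R5 at ε]

c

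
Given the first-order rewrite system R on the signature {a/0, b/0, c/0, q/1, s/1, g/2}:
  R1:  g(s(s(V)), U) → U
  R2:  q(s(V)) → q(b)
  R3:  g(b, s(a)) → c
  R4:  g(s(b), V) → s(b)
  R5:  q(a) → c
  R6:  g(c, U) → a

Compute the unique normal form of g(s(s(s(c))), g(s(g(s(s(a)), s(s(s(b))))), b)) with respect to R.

1. g(s(s(s(c))), g(s(g(s(s(a)), s(s(s(b))))), b))  →  g(s(g(s(s(a)), s(s(s(b))))), b)   [R1 at ε]
2. g(s(g(s(s(a)), s(s(s(b))))), b)  →  g(s(s(s(s(b)))), b)   [R1 at 1.1]
3. g(s(s(s(s(b)))), b)  →  b   [R1 at ε]

b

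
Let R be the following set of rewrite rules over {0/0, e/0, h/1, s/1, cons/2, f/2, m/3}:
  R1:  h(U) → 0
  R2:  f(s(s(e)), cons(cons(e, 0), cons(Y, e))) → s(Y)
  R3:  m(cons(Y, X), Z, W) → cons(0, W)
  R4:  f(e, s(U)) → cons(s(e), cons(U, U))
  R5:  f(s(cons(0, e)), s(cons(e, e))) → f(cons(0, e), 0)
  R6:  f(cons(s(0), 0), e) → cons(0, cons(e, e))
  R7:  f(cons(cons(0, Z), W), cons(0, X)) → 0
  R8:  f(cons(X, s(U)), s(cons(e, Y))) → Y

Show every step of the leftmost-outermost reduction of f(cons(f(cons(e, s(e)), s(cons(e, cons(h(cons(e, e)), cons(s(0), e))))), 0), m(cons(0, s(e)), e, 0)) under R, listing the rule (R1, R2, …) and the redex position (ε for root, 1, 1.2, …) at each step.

0

1. f(cons(f(cons(e, s(e)), s(cons(e, cons(h(cons(e, e)), cons(s(0), e))))), 0), m(cons(0, s(e)), e, 0))  →  f(cons(cons(h(cons(e, e)), cons(s(0), e)), 0), m(cons(0, s(e)), e, 0))   [R8 at 1.1]
2. f(cons(cons(h(cons(e, e)), cons(s(0), e)), 0), m(cons(0, s(e)), e, 0))  →  f(cons(cons(0, cons(s(0), e)), 0), m(cons(0, s(e)), e, 0))   [R1 at 1.1.1]
3. f(cons(cons(0, cons(s(0), e)), 0), m(cons(0, s(e)), e, 0))  →  f(cons(cons(0, cons(s(0), e)), 0), cons(0, 0))   [R3 at 2]
4. f(cons(cons(0, cons(s(0), e)), 0), cons(0, 0))  →  0   [R7 at ε]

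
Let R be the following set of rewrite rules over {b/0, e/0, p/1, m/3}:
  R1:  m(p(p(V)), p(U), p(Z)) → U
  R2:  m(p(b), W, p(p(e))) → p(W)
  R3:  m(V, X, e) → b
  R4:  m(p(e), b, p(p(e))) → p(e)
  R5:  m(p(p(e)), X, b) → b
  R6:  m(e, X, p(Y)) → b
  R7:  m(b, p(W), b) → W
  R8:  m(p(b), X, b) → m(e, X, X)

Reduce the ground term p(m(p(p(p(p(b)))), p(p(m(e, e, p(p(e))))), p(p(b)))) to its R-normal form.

p(p(b))

1. p(m(p(p(p(p(b)))), p(p(m(e, e, p(p(e))))), p(p(b))))  →  p(p(m(e, e, p(p(e)))))   [R1 at 1]
2. p(p(m(e, e, p(p(e)))))  →  p(p(b))   [R6 at 1.1]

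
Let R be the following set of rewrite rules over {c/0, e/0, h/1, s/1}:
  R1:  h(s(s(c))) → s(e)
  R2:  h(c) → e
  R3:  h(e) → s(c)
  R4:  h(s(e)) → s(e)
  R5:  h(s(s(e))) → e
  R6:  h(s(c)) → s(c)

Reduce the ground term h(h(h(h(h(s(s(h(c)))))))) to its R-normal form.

1. h(h(h(h(h(s(s(h(c))))))))  →  h(h(h(h(h(s(s(e)))))))   [R2 at 1.1.1.1.1.1.1]
2. h(h(h(h(h(s(s(e)))))))  →  h(h(h(h(e))))   [R5 at 1.1.1.1]
3. h(h(h(h(e))))  →  h(h(h(s(c))))   [R3 at 1.1.1]
4. h(h(h(s(c))))  →  h(h(s(c)))   [R6 at 1.1]
5. h(h(s(c)))  →  h(s(c))   [R6 at 1]
6. h(s(c))  →  s(c)   [R6 at ε]

s(c)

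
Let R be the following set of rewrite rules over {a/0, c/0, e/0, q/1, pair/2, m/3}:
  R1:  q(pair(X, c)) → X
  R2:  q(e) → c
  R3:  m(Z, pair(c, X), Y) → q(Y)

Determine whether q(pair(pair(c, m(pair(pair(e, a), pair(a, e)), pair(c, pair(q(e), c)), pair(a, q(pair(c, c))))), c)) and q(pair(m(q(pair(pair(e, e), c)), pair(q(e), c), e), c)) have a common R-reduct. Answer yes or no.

Reduce t₁ = q(pair(pair(c, m(pair(pair(e, a), pair(a, e)), pair(c, pair(q(e), c)), pair(a, q(pair(c, c))))), c)):
1. q(pair(pair(c, m(pair(pair(e, a), pair(a, e)), pair(c, pair(q(e), c)), pair(a, q(pair(c, c))))), c))  →  pair(c, m(pair(pair(e, a), pair(a, e)), pair(c, pair(q(e), c)), pair(a, q(pair(c, c)))))   [R1 at ε]
2. pair(c, m(pair(pair(e, a), pair(a, e)), pair(c, pair(q(e), c)), pair(a, q(pair(c, c)))))  →  pair(c, q(pair(a, q(pair(c, c)))))   [R3 at 2]
3. pair(c, q(pair(a, q(pair(c, c)))))  →  pair(c, q(pair(a, c)))   [R1 at 2.1.2]
4. pair(c, q(pair(a, c)))  →  pair(c, a)   [R1 at 2]

Reduce t₂ = q(pair(m(q(pair(pair(e, e), c)), pair(q(e), c), e), c)):
1. q(pair(m(q(pair(pair(e, e), c)), pair(q(e), c), e), c))  →  m(q(pair(pair(e, e), c)), pair(q(e), c), e)   [R1 at ε]
2. m(q(pair(pair(e, e), c)), pair(q(e), c), e)  →  m(pair(e, e), pair(q(e), c), e)   [R1 at 1]
3. m(pair(e, e), pair(q(e), c), e)  →  m(pair(e, e), pair(c, c), e)   [R2 at 2.1]
4. m(pair(e, e), pair(c, c), e)  →  q(e)   [R3 at ε]
5. q(e)  →  c   [R2 at ε]

no — NF(t₁) = pair(c, a), NF(t₂) = c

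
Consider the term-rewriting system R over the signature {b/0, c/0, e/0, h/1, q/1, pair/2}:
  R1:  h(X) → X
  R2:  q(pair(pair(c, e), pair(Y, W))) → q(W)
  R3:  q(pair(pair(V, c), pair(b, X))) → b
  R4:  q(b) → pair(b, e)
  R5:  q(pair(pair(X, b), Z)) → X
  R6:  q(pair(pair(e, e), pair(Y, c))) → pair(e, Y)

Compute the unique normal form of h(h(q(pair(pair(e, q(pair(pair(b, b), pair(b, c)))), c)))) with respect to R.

e

1. h(h(q(pair(pair(e, q(pair(pair(b, b), pair(b, c)))), c))))  →  h(q(pair(pair(e, q(pair(pair(b, b), pair(b, c)))), c)))   [R1 at ε]
2. h(q(pair(pair(e, q(pair(pair(b, b), pair(b, c)))), c)))  →  q(pair(pair(e, q(pair(pair(b, b), pair(b, c)))), c))   [R1 at ε]
3. q(pair(pair(e, q(pair(pair(b, b), pair(b, c)))), c))  →  q(pair(pair(e, b), c))   [R5 at 1.1.2]
4. q(pair(pair(e, b), c))  →  e   [R5 at ε]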